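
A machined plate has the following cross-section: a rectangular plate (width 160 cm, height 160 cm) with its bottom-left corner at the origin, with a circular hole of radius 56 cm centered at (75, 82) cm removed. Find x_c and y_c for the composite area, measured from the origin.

plate: A = 160 × 160 = 25600.00, centroid at (80.00, 80.00).
hole: A = −π·56² = -9852.03, centroid at (75.00, 82.00).
ΣA = 15747.97 cm²
ΣAx_c = (25600.00)(80.00) + (-9852.03)(75.00) = 1309097.41 cm³
ΣAy_c = (25600.00)(80.00) + (-9852.03)(82.00) = 1240133.17 cm³
x_c = 1309097.41 / 15747.97 = 83.13 cm
y_c = 1240133.17 / 15747.97 = 78.75 cm

x_c = 83.13 cm, y_c = 78.75 cm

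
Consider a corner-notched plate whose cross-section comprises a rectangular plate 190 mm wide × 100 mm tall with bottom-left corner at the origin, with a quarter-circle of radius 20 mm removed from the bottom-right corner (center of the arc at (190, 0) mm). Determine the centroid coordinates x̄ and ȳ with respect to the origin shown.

x̄ = 93.55 mm, ȳ = 50.70 mm

plate: A = 190 × 100 = 19000.00, centroid at (95.00, 50.00).
removed quarter-circle: A = −¼π·20² = -314.16, centroid at (181.51, 8.49).
ΣA = 18685.84 mm²
ΣAx̄ = (19000.00)(95.00) + (-314.16)(181.51) = 1747976.41 mm³
ΣAȳ = (19000.00)(50.00) + (-314.16)(8.49) = 947333.33 mm³
x̄ = 1747976.41 / 18685.84 = 93.55 mm
ȳ = 947333.33 / 18685.84 = 50.70 mm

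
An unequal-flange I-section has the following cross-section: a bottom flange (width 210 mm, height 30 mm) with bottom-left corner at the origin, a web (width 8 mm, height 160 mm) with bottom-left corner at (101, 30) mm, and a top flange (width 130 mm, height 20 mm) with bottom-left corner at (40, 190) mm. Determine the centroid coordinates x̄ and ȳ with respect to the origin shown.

x̄ = 105.00 mm, ȳ = 74.19 mm

Part | A | x̄ᵢ | ȳᵢ | A·x̄ᵢ | A·ȳᵢ
bottom flange | 6300.00 | 105.00 | 15.00 | 661500.00 | 94500.00
web | 1280.00 | 105.00 | 110.00 | 134400.00 | 140800.00
top flange | 2600.00 | 105.00 | 200.00 | 273000.00 | 520000.00
Σ | 10180.00 |  |  | 1068900.00 | 755300.00
x̄ = 1068900.00 / 10180.00 = 105.00 mm
ȳ = 755300.00 / 10180.00 = 74.19 mm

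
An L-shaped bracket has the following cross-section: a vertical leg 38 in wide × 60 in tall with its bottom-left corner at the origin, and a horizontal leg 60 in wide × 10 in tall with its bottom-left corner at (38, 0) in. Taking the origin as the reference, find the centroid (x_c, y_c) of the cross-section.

vertical leg: A = 38 × 60 = 2280.00, centroid at (19.00, 30.00).
horizontal leg: A = 60 × 10 = 600.00, centroid at (68.00, 5.00).
ΣA = 2880.00 in², ΣAx_c = 84120.00 in³, ΣAy_c = 71400.00 in³.
x_c = 84120.00/2880.00 = 29.21 in; y_c = 71400.00/2880.00 = 24.79 in.

x_c = 29.21 in, y_c = 24.79 in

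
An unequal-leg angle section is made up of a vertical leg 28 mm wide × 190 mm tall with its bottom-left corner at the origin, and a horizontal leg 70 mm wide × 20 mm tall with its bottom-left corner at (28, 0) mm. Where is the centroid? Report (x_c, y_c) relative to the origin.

Part | A | x̄ᵢ | ȳᵢ | A·x̄ᵢ | A·ȳᵢ
vertical leg | 5320.00 | 14.00 | 95.00 | 74480.00 | 505400.00
horizontal leg | 1400.00 | 63.00 | 10.00 | 88200.00 | 14000.00
Σ | 6720.00 |  |  | 162680.00 | 519400.00
x_c = 162680.00 / 6720.00 = 24.21 mm
y_c = 519400.00 / 6720.00 = 77.29 mm

x_c = 24.21 mm, y_c = 77.29 mm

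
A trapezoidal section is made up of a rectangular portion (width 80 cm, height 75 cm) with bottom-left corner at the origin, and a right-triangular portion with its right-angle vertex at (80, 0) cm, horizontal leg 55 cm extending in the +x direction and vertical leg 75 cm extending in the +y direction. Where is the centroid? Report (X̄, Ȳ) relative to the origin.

rectangular portion: A = 80 × 75 = 6000.00, centroid at (40.00, 37.50).
triangular portion: A = ½·55·75 = 2062.50, centroid at (98.33, 25.00).
ΣA = 8062.50 cm²
ΣAX̄ = (6000.00)(40.00) + (2062.50)(98.33) = 442812.50 cm³
ΣAȲ = (6000.00)(37.50) + (2062.50)(25.00) = 276562.50 cm³
X̄ = 442812.50 / 8062.50 = 54.92 cm
Ȳ = 276562.50 / 8062.50 = 34.30 cm

X̄ = 54.92 cm, Ȳ = 34.30 cm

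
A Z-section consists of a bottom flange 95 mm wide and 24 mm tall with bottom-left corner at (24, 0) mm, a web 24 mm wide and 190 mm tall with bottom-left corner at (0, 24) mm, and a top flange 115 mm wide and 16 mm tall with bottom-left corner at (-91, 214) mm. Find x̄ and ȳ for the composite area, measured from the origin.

bottom flange: A = 95 × 24 = 2280.00, centroid at (71.50, 12.00).
web: A = 24 × 190 = 4560.00, centroid at (12.00, 119.00).
top flange: A = 115 × 16 = 1840.00, centroid at (-33.50, 222.00).
ΣA = 8680.00 mm²
ΣAx̄ = (2280.00)(71.50) + (4560.00)(12.00) + (1840.00)(-33.50) = 156100.00 mm³
ΣAȳ = (2280.00)(12.00) + (4560.00)(119.00) + (1840.00)(222.00) = 978480.00 mm³
x̄ = 156100.00 / 8680.00 = 17.98 mm
ȳ = 978480.00 / 8680.00 = 112.73 mm

x̄ = 17.98 mm, ȳ = 112.73 mm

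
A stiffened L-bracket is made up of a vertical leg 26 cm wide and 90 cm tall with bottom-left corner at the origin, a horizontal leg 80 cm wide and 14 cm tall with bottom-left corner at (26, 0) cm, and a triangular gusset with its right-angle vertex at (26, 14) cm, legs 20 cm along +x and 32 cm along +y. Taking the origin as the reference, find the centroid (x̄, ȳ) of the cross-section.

Part | A | x̄ᵢ | ȳᵢ | A·x̄ᵢ | A·ȳᵢ
vertical leg | 2340.00 | 13.00 | 45.00 | 30420.00 | 105300.00
horizontal leg | 1120.00 | 66.00 | 7.00 | 73920.00 | 7840.00
gusset | 320.00 | 32.67 | 24.67 | 10453.33 | 7893.33
Σ | 3780.00 |  |  | 114793.33 | 121033.33
x̄ = 114793.33 / 3780.00 = 30.37 cm
ȳ = 121033.33 / 3780.00 = 32.02 cm

x̄ = 30.37 cm, ȳ = 32.02 cm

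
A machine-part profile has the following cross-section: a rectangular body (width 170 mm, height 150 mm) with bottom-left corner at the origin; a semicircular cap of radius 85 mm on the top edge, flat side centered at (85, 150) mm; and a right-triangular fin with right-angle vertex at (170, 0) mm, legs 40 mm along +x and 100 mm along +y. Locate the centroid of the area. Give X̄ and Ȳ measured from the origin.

X̄ = 90.06 mm, Ȳ = 105.30 mm

rectangular body: A = 170 × 150 = 25500.00, centroid at (85.00, 75.00).
semicircular top: A = ½π·85² = 11349.00, centroid at (85.00, 186.08).
triangular fin: A = ½·40·100 = 2000.00, centroid at (183.33, 33.33).
ΣA = 38849.00 mm²
ΣAX̄ = (25500.00)(85.00) + (11349.00)(85.00) + (2000.00)(183.33) = 3498831.96 mm³
ΣAȲ = (25500.00)(75.00) + (11349.00)(186.08) + (2000.00)(33.33) = 4090933.85 mm³
X̄ = 3498831.96 / 38849.00 = 90.06 mm
Ȳ = 4090933.85 / 38849.00 = 105.30 mm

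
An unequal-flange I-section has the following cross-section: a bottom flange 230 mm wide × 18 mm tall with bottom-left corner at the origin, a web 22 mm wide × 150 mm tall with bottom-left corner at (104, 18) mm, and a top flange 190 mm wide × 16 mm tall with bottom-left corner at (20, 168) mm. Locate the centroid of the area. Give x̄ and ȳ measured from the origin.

bottom flange: A = 230 × 18 = 4140.00, centroid at (115.00, 9.00).
web: A = 22 × 150 = 3300.00, centroid at (115.00, 93.00).
top flange: A = 190 × 16 = 3040.00, centroid at (115.00, 176.00).
ΣA = 10480.00 mm²
ΣAx̄ = (4140.00)(115.00) + (3300.00)(115.00) + (3040.00)(115.00) = 1205200.00 mm³
ΣAȳ = (4140.00)(9.00) + (3300.00)(93.00) + (3040.00)(176.00) = 879200.00 mm³
x̄ = 1205200.00 / 10480.00 = 115.00 mm
ȳ = 879200.00 / 10480.00 = 83.89 mm

x̄ = 115.00 mm, ȳ = 83.89 mm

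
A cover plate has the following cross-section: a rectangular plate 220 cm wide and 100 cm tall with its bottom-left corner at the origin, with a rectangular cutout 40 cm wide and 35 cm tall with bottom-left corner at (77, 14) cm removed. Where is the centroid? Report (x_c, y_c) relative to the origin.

x_c = 110.88 cm, y_c = 51.26 cm

Part | A | x̄ᵢ | ȳᵢ | A·x̄ᵢ | A·ȳᵢ
plate | 22000.00 | 110.00 | 50.00 | 2420000.00 | 1100000.00
hole | -1400.00 | 97.00 | 31.50 | -135800.00 | -44100.00
Σ | 20600.00 |  |  | 2284200.00 | 1055900.00
x_c = 2284200.00 / 20600.00 = 110.88 cm
y_c = 1055900.00 / 20600.00 = 51.26 cm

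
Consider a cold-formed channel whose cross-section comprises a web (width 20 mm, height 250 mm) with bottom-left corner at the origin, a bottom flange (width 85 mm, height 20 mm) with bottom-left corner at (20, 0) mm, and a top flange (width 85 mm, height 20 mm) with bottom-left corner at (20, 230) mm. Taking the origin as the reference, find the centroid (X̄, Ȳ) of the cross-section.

web: A = 20 × 250 = 5000.00, centroid at (10.00, 125.00).
bottom flange: A = 85 × 20 = 1700.00, centroid at (62.50, 10.00).
top flange: A = 85 × 20 = 1700.00, centroid at (62.50, 240.00).
ΣA = 8400.00 mm², ΣAX̄ = 262500.00 mm³, ΣAȲ = 1050000.00 mm³.
X̄ = 262500.00/8400.00 = 31.25 mm; Ȳ = 1050000.00/8400.00 = 125.00 mm.

X̄ = 31.25 mm, Ȳ = 125.00 mm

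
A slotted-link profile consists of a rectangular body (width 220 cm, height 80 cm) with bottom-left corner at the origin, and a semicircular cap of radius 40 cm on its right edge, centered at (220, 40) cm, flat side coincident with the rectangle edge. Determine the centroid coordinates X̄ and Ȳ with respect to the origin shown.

X̄ = 125.87 cm, Ȳ = 40.00 cm

rectangular body: A = 220 × 80 = 17600.00, centroid at (110.00, 40.00).
semicircular end: A = ½π·40² = 2513.27, centroid at (236.98, 40.00).
ΣA = 20113.27 cm², ΣAX̄ = 2531586.97 cm³, ΣAȲ = 804530.96 cm³.
X̄ = 2531586.97/20113.27 = 125.87 cm; Ȳ = 804530.96/20113.27 = 40.00 cm.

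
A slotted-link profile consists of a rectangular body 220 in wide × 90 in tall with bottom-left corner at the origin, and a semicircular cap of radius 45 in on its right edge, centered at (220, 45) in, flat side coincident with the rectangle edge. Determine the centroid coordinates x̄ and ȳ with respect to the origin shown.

x̄ = 127.87 in, ȳ = 45.00 in

Part | A | x̄ᵢ | ȳᵢ | A·x̄ᵢ | A·ȳᵢ
rectangular body | 19800.00 | 110.00 | 45.00 | 2178000.00 | 891000.00
semicircular end | 3180.86 | 239.10 | 45.00 | 760539.76 | 143138.82
Σ | 22980.86 |  |  | 2938539.76 | 1034138.82
x̄ = 2938539.76 / 22980.86 = 127.87 in
ȳ = 1034138.82 / 22980.86 = 45.00 in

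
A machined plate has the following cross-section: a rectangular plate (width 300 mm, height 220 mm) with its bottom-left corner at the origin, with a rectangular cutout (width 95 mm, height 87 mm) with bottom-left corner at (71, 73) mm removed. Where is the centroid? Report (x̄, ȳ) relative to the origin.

plate: A = 300 × 220 = 66000.00, centroid at (150.00, 110.00).
hole: A = −(95 × 87) = -8265.00, centroid at (118.50, 116.50).
ΣA = 57735.00 mm²
ΣAx̄ = (66000.00)(150.00) + (-8265.00)(118.50) = 8920597.50 mm³
ΣAȳ = (66000.00)(110.00) + (-8265.00)(116.50) = 6297127.50 mm³
x̄ = 8920597.50 / 57735.00 = 154.51 mm
ȳ = 6297127.50 / 57735.00 = 109.07 mm

x̄ = 154.51 mm, ȳ = 109.07 mm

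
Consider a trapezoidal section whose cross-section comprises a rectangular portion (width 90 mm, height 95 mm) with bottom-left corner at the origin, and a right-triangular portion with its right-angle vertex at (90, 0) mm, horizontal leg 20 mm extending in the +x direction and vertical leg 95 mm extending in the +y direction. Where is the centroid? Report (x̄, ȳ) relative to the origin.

rectangular portion: A = 90 × 95 = 8550.00, centroid at (45.00, 47.50).
triangular portion: A = ½·20·95 = 950.00, centroid at (96.67, 31.67).
ΣA = 9500.00 mm², ΣAx̄ = 476583.33 mm³, ΣAȳ = 436208.33 mm³.
x̄ = 476583.33/9500.00 = 50.17 mm; ȳ = 436208.33/9500.00 = 45.92 mm.

x̄ = 50.17 mm, ȳ = 45.92 mm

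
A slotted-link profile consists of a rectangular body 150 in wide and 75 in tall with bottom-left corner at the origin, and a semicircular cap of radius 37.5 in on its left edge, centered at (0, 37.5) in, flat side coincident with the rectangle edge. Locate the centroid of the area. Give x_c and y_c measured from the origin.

x_c = 60.08 in, y_c = 37.50 in

rectangular body: A = 150 × 75 = 11250.00, centroid at (75.00, 37.50).
semicircular end: A = ½π·37.5² = 2208.93, centroid at (-15.92, 37.50).
ΣA = 13458.93 in², ΣAx_c = 808593.75 in³, ΣAy_c = 504709.96 in³.
x_c = 808593.75/13458.93 = 60.08 in; y_c = 504709.96/13458.93 = 37.50 in.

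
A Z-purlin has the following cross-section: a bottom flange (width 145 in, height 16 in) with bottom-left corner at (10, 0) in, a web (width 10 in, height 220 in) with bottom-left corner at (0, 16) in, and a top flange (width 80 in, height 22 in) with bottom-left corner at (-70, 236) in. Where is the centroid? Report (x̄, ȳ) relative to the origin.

x̄ = 23.82 in, ȳ = 116.32 in

bottom flange: A = 145 × 16 = 2320.00, centroid at (82.50, 8.00).
web: A = 10 × 220 = 2200.00, centroid at (5.00, 126.00).
top flange: A = 80 × 22 = 1760.00, centroid at (-30.00, 247.00).
ΣA = 6280.00 in², ΣAx̄ = 149600.00 in³, ΣAȳ = 730480.00 in³.
x̄ = 149600.00/6280.00 = 23.82 in; ȳ = 730480.00/6280.00 = 116.32 in.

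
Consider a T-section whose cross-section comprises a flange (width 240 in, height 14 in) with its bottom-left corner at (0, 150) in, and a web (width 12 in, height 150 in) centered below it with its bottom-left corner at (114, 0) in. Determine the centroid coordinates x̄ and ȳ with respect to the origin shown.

x̄ = 120.00 in, ȳ = 128.40 in

web: A = 12 × 150 = 1800.00, centroid at (120.00, 75.00).
flange: A = 240 × 14 = 3360.00, centroid at (120.00, 157.00).
ΣA = 5160.00 in²
ΣAx̄ = (1800.00)(120.00) + (3360.00)(120.00) = 619200.00 in³
ΣAȳ = (1800.00)(75.00) + (3360.00)(157.00) = 662520.00 in³
x̄ = 619200.00 / 5160.00 = 120.00 in
ȳ = 662520.00 / 5160.00 = 128.40 in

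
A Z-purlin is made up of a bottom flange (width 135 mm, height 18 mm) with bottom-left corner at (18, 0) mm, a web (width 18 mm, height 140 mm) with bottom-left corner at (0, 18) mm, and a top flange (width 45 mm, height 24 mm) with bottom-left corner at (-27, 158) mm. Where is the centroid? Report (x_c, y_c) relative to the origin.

x_c = 37.41 mm, y_c = 70.85 mm

bottom flange: A = 135 × 18 = 2430.00, centroid at (85.50, 9.00).
web: A = 18 × 140 = 2520.00, centroid at (9.00, 88.00).
top flange: A = 45 × 24 = 1080.00, centroid at (-4.50, 170.00).
ΣA = 6030.00 mm², ΣAx_c = 225585.00 mm³, ΣAy_c = 427230.00 mm³.
x_c = 225585.00/6030.00 = 37.41 mm; y_c = 427230.00/6030.00 = 70.85 mm.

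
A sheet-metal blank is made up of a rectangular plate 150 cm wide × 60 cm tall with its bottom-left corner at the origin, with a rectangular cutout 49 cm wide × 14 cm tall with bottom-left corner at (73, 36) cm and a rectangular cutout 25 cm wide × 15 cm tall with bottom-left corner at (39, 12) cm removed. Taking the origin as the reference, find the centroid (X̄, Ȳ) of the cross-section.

plate: A = 150 × 60 = 9000.00, centroid at (75.00, 30.00).
hole 1: A = −(49 × 14) = -686.00, centroid at (97.50, 43.00).
hole 2: A = −(25 × 15) = -375.00, centroid at (51.50, 19.50).
ΣA = 7939.00 cm²
ΣAX̄ = (9000.00)(75.00) + (-686.00)(97.50) + (-375.00)(51.50) = 588802.50 cm³
ΣAȲ = (9000.00)(30.00) + (-686.00)(43.00) + (-375.00)(19.50) = 233189.50 cm³
X̄ = 588802.50 / 7939.00 = 74.17 cm
Ȳ = 233189.50 / 7939.00 = 29.37 cm

X̄ = 74.17 cm, Ȳ = 29.37 cm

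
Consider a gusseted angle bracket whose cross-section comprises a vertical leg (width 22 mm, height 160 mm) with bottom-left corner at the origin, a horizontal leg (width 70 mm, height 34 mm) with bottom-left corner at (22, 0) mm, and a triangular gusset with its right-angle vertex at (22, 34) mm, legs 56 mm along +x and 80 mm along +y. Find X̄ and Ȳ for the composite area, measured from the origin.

Part | A | x̄ᵢ | ȳᵢ | A·x̄ᵢ | A·ȳᵢ
vertical leg | 3520.00 | 11.00 | 80.00 | 38720.00 | 281600.00
horizontal leg | 2380.00 | 57.00 | 17.00 | 135660.00 | 40460.00
gusset | 2240.00 | 40.67 | 60.67 | 91093.33 | 135893.33
Σ | 8140.00 |  |  | 265473.33 | 457953.33
X̄ = 265473.33 / 8140.00 = 32.61 mm
Ȳ = 457953.33 / 8140.00 = 56.26 mm

X̄ = 32.61 mm, Ȳ = 56.26 mm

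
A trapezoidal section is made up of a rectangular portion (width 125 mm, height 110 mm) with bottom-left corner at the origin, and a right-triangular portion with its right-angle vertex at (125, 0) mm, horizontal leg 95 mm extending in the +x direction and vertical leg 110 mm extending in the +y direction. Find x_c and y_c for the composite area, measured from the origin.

x_c = 88.43 mm, y_c = 49.95 mm

rectangular portion: A = 125 × 110 = 13750.00, centroid at (62.50, 55.00).
triangular portion: A = ½·95·110 = 5225.00, centroid at (156.67, 36.67).
ΣA = 18975.00 mm²
ΣAx_c = (13750.00)(62.50) + (5225.00)(156.67) = 1677958.33 mm³
ΣAy_c = (13750.00)(55.00) + (5225.00)(36.67) = 947833.33 mm³
x_c = 1677958.33 / 18975.00 = 88.43 mm
y_c = 947833.33 / 18975.00 = 49.95 mm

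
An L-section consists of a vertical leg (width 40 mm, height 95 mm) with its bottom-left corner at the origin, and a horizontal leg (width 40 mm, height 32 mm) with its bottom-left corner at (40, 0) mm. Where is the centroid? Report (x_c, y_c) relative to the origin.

vertical leg: A = 40 × 95 = 3800.00, centroid at (20.00, 47.50).
horizontal leg: A = 40 × 32 = 1280.00, centroid at (60.00, 16.00).
ΣA = 5080.00 mm², ΣAx_c = 152800.00 mm³, ΣAy_c = 200980.00 mm³.
x_c = 152800.00/5080.00 = 30.08 mm; y_c = 200980.00/5080.00 = 39.56 mm.

x_c = 30.08 mm, y_c = 39.56 mm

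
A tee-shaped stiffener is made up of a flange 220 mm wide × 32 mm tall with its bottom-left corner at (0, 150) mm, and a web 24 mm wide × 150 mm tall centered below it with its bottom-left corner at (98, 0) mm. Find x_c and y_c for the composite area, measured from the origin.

x_c = 110.00 mm, y_c = 135.21 mm

Part | A | x̄ᵢ | ȳᵢ | A·x̄ᵢ | A·ȳᵢ
web | 3600.00 | 110.00 | 75.00 | 396000.00 | 270000.00
flange | 7040.00 | 110.00 | 166.00 | 774400.00 | 1168640.00
Σ | 10640.00 |  |  | 1170400.00 | 1438640.00
x_c = 1170400.00 / 10640.00 = 110.00 mm
y_c = 1438640.00 / 10640.00 = 135.21 mm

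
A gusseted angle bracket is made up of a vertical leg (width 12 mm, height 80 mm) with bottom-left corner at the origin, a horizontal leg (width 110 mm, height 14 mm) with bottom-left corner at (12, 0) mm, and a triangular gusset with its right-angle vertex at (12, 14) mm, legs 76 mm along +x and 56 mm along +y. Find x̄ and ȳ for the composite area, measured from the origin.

x̄ = 40.71 mm, ȳ = 25.65 mm

vertical leg: A = 12 × 80 = 960.00, centroid at (6.00, 40.00).
horizontal leg: A = 110 × 14 = 1540.00, centroid at (67.00, 7.00).
gusset: A = ½·76·56 = 2128.00, centroid at (37.33, 32.67).
ΣA = 4628.00 mm², ΣAx̄ = 188385.33 mm³, ΣAȳ = 118694.67 mm³.
x̄ = 188385.33/4628.00 = 40.71 mm; ȳ = 118694.67/4628.00 = 25.65 mm.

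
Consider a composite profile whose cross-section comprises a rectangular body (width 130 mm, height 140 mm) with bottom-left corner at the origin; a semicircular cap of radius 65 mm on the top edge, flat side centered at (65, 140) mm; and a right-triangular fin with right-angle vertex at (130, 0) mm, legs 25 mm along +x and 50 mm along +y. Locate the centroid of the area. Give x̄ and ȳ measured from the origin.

rectangular body: A = 130 × 140 = 18200.00, centroid at (65.00, 70.00).
semicircular top: A = ½π·65² = 6636.61, centroid at (65.00, 167.59).
triangular fin: A = ½·25·50 = 625.00, centroid at (138.33, 16.67).
ΣA = 25461.61 mm²
ΣAx̄ = (18200.00)(65.00) + (6636.61)(65.00) + (625.00)(138.33) = 1700838.27 mm³
ΣAȳ = (18200.00)(70.00) + (6636.61)(167.59) + (625.00)(16.67) = 2396626.03 mm³
x̄ = 1700838.27 / 25461.61 = 66.80 mm
ȳ = 2396626.03 / 25461.61 = 94.13 mm

x̄ = 66.80 mm, ȳ = 94.13 mm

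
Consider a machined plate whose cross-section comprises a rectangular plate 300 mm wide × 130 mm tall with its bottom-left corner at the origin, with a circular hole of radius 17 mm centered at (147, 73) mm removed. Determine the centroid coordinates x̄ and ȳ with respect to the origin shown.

plate: A = 300 × 130 = 39000.00, centroid at (150.00, 65.00).
hole: A = −π·17² = -907.92, centroid at (147.00, 73.00).
ΣA = 38092.08 mm², ΣAx̄ = 5716535.72 mm³, ΣAȳ = 2468721.82 mm³.
x̄ = 5716535.72/38092.08 = 150.07 mm; ȳ = 2468721.82/38092.08 = 64.81 mm.

x̄ = 150.07 mm, ȳ = 64.81 mm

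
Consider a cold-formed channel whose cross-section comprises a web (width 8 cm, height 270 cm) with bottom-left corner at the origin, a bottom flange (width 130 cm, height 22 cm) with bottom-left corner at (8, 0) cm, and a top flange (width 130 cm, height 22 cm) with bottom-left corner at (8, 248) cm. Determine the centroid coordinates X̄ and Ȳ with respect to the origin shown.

X̄ = 54.09 cm, Ȳ = 135.00 cm

Part | A | x̄ᵢ | ȳᵢ | A·x̄ᵢ | A·ȳᵢ
web | 2160.00 | 4.00 | 135.00 | 8640.00 | 291600.00
bottom flange | 2860.00 | 73.00 | 11.00 | 208780.00 | 31460.00
top flange | 2860.00 | 73.00 | 259.00 | 208780.00 | 740740.00
Σ | 7880.00 |  |  | 426200.00 | 1063800.00
X̄ = 426200.00 / 7880.00 = 54.09 cm
Ȳ = 1063800.00 / 7880.00 = 135.00 cm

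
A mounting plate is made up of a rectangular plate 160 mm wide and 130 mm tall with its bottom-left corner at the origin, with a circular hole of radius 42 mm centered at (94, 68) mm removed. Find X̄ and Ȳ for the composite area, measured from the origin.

Part | A | x̄ᵢ | ȳᵢ | A·x̄ᵢ | A·ȳᵢ
plate | 20800.00 | 80.00 | 65.00 | 1664000.00 | 1352000.00
hole | -5541.77 | 94.00 | 68.00 | -520926.33 | -376840.32
Σ | 15258.23 |  |  | 1143073.67 | 975159.68
X̄ = 1143073.67 / 15258.23 = 74.92 mm
Ȳ = 975159.68 / 15258.23 = 63.91 mm

X̄ = 74.92 mm, Ȳ = 63.91 mm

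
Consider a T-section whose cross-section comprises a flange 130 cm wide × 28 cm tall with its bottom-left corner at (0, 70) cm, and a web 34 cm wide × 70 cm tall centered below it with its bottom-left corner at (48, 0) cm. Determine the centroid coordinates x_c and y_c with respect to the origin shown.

web: A = 34 × 70 = 2380.00, centroid at (65.00, 35.00).
flange: A = 130 × 28 = 3640.00, centroid at (65.00, 84.00).
ΣA = 6020.00 cm²
ΣAx_c = (2380.00)(65.00) + (3640.00)(65.00) = 391300.00 cm³
ΣAy_c = (2380.00)(35.00) + (3640.00)(84.00) = 389060.00 cm³
x_c = 391300.00 / 6020.00 = 65.00 cm
y_c = 389060.00 / 6020.00 = 64.63 cm

x_c = 65.00 cm, y_c = 64.63 cm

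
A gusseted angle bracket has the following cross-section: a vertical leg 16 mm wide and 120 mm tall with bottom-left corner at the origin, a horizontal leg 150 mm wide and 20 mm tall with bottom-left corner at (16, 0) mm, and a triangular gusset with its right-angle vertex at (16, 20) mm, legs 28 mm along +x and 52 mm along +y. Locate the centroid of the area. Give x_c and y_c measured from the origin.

vertical leg: A = 16 × 120 = 1920.00, centroid at (8.00, 60.00).
horizontal leg: A = 150 × 20 = 3000.00, centroid at (91.00, 10.00).
gusset: A = ½·28·52 = 728.00, centroid at (25.33, 37.33).
ΣA = 5648.00 mm²
ΣAx_c = (1920.00)(8.00) + (3000.00)(91.00) + (728.00)(25.33) = 306802.67 mm³
ΣAy_c = (1920.00)(60.00) + (3000.00)(10.00) + (728.00)(37.33) = 172378.67 mm³
x_c = 306802.67 / 5648.00 = 54.32 mm
y_c = 172378.67 / 5648.00 = 30.52 mm

x_c = 54.32 mm, y_c = 30.52 mm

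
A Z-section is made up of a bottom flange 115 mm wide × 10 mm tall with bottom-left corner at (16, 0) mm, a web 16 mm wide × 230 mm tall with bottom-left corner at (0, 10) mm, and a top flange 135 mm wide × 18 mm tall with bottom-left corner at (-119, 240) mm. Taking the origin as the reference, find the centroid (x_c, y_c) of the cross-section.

Part | A | x̄ᵢ | ȳᵢ | A·x̄ᵢ | A·ȳᵢ
bottom flange | 1150.00 | 73.50 | 5.00 | 84525.00 | 5750.00
web | 3680.00 | 8.00 | 125.00 | 29440.00 | 460000.00
top flange | 2430.00 | -51.50 | 249.00 | -125145.00 | 605070.00
Σ | 7260.00 |  |  | -11180.00 | 1070820.00
x_c = -11180.00 / 7260.00 = -1.54 mm
y_c = 1070820.00 / 7260.00 = 147.50 mm

x_c = -1.54 mm, y_c = 147.50 mm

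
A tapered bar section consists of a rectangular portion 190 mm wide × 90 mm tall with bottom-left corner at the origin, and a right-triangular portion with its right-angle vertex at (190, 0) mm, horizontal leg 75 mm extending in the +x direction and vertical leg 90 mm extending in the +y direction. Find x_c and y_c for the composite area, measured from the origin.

x_c = 114.78 mm, y_c = 42.53 mm

rectangular portion: A = 190 × 90 = 17100.00, centroid at (95.00, 45.00).
triangular portion: A = ½·75·90 = 3375.00, centroid at (215.00, 30.00).
ΣA = 20475.00 mm², ΣAx_c = 2350125.00 mm³, ΣAy_c = 870750.00 mm³.
x_c = 2350125.00/20475.00 = 114.78 mm; y_c = 870750.00/20475.00 = 42.53 mm.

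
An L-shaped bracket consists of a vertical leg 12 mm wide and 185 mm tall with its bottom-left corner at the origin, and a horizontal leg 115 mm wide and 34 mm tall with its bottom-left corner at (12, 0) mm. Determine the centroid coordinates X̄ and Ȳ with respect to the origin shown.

vertical leg: A = 12 × 185 = 2220.00, centroid at (6.00, 92.50).
horizontal leg: A = 115 × 34 = 3910.00, centroid at (69.50, 17.00).
ΣA = 6130.00 mm²
ΣAX̄ = (2220.00)(6.00) + (3910.00)(69.50) = 285065.00 mm³
ΣAȲ = (2220.00)(92.50) + (3910.00)(17.00) = 271820.00 mm³
X̄ = 285065.00 / 6130.00 = 46.50 mm
Ȳ = 271820.00 / 6130.00 = 44.34 mm

X̄ = 46.50 mm, Ȳ = 44.34 mm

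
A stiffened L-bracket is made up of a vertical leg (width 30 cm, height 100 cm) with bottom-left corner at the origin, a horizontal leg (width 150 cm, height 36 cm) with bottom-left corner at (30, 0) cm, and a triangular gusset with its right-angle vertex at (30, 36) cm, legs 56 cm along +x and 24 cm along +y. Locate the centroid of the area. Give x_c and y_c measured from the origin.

x_c = 71.07 cm, y_c = 30.51 cm

Part | A | x̄ᵢ | ȳᵢ | A·x̄ᵢ | A·ȳᵢ
vertical leg | 3000.00 | 15.00 | 50.00 | 45000.00 | 150000.00
horizontal leg | 5400.00 | 105.00 | 18.00 | 567000.00 | 97200.00
gusset | 672.00 | 48.67 | 44.00 | 32704.00 | 29568.00
Σ | 9072.00 |  |  | 644704.00 | 276768.00
x_c = 644704.00 / 9072.00 = 71.07 cm
y_c = 276768.00 / 9072.00 = 30.51 cm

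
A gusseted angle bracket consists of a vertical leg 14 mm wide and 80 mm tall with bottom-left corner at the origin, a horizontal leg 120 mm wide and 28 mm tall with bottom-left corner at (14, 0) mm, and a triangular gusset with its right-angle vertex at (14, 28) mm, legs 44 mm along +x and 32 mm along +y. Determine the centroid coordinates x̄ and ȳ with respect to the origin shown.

Part | A | x̄ᵢ | ȳᵢ | A·x̄ᵢ | A·ȳᵢ
vertical leg | 1120.00 | 7.00 | 40.00 | 7840.00 | 44800.00
horizontal leg | 3360.00 | 74.00 | 14.00 | 248640.00 | 47040.00
gusset | 704.00 | 28.67 | 38.67 | 20181.33 | 27221.33
Σ | 5184.00 |  |  | 276661.33 | 119061.33
x̄ = 276661.33 / 5184.00 = 53.37 mm
ȳ = 119061.33 / 5184.00 = 22.97 mm

x̄ = 53.37 mm, ȳ = 22.97 mm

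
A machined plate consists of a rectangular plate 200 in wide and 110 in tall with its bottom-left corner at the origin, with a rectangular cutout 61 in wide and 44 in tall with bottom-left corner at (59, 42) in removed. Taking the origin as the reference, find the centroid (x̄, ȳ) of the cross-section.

Part | A | x̄ᵢ | ȳᵢ | A·x̄ᵢ | A·ȳᵢ
plate | 22000.00 | 100.00 | 55.00 | 2200000.00 | 1210000.00
hole | -2684.00 | 89.50 | 64.00 | -240218.00 | -171776.00
Σ | 19316.00 |  |  | 1959782.00 | 1038224.00
x̄ = 1959782.00 / 19316.00 = 101.46 in
ȳ = 1038224.00 / 19316.00 = 53.75 in

x̄ = 101.46 in, ȳ = 53.75 in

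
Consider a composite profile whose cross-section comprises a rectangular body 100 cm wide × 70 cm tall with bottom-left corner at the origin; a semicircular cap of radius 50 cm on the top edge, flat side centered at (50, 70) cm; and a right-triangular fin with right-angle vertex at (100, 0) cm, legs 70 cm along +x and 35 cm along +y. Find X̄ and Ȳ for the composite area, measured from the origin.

X̄ = 57.39 cm, Ȳ = 50.82 cm

Part | A | x̄ᵢ | ȳᵢ | A·x̄ᵢ | A·ȳᵢ
rectangular body | 7000.00 | 50.00 | 35.00 | 350000.00 | 245000.00
semicircular top | 3926.99 | 50.00 | 91.22 | 196349.54 | 358222.69
triangular fin | 1225.00 | 123.33 | 11.67 | 151083.33 | 14291.67
Σ | 12151.99 |  |  | 697432.87 | 617514.36
X̄ = 697432.87 / 12151.99 = 57.39 cm
Ȳ = 617514.36 / 12151.99 = 50.82 cm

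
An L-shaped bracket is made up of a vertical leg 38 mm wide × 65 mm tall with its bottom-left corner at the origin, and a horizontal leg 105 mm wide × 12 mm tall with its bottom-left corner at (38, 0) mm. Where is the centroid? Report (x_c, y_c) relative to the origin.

vertical leg: A = 38 × 65 = 2470.00, centroid at (19.00, 32.50).
horizontal leg: A = 105 × 12 = 1260.00, centroid at (90.50, 6.00).
ΣA = 3730.00 mm²
ΣAx_c = (2470.00)(19.00) + (1260.00)(90.50) = 160960.00 mm³
ΣAy_c = (2470.00)(32.50) + (1260.00)(6.00) = 87835.00 mm³
x_c = 160960.00 / 3730.00 = 43.15 mm
y_c = 87835.00 / 3730.00 = 23.55 mm

x_c = 43.15 mm, y_c = 23.55 mm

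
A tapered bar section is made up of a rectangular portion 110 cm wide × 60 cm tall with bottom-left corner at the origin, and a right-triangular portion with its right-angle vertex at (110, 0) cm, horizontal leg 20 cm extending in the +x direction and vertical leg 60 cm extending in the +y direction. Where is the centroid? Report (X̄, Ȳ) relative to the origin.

X̄ = 60.14 cm, Ȳ = 29.17 cm

rectangular portion: A = 110 × 60 = 6600.00, centroid at (55.00, 30.00).
triangular portion: A = ½·20·60 = 600.00, centroid at (116.67, 20.00).
ΣA = 7200.00 cm², ΣAX̄ = 433000.00 cm³, ΣAȲ = 210000.00 cm³.
X̄ = 433000.00/7200.00 = 60.14 cm; Ȳ = 210000.00/7200.00 = 29.17 cm.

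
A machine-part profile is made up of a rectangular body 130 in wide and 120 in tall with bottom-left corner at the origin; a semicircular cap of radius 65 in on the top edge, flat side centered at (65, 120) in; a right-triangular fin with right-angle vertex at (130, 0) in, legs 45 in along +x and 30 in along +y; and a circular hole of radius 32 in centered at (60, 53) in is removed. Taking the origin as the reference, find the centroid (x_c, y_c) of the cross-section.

rectangular body: A = 130 × 120 = 15600.00, centroid at (65.00, 60.00).
semicircular top: A = ½π·65² = 6636.61, centroid at (65.00, 147.59).
triangular fin: A = ½·45·30 = 675.00, centroid at (145.00, 10.00).
hole: A = −π·32² = -3216.99, centroid at (60.00, 53.00).
ΣA = 19694.62 in², ΣAx_c = 1350235.49 in³, ΣAy_c = 1751726.55 in³.
x_c = 1350235.49/19694.62 = 68.56 in; y_c = 1751726.55/19694.62 = 88.94 in.

x_c = 68.56 in, y_c = 88.94 in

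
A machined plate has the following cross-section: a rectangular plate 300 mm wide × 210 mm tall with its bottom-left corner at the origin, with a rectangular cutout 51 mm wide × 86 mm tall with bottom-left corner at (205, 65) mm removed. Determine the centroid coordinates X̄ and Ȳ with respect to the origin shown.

Part | A | x̄ᵢ | ȳᵢ | A·x̄ᵢ | A·ȳᵢ
plate | 63000.00 | 150.00 | 105.00 | 9450000.00 | 6615000.00
hole | -4386.00 | 230.50 | 108.00 | -1010973.00 | -473688.00
Σ | 58614.00 |  |  | 8439027.00 | 6141312.00
X̄ = 8439027.00 / 58614.00 = 143.98 mm
Ȳ = 6141312.00 / 58614.00 = 104.78 mm

X̄ = 143.98 mm, Ȳ = 104.78 mm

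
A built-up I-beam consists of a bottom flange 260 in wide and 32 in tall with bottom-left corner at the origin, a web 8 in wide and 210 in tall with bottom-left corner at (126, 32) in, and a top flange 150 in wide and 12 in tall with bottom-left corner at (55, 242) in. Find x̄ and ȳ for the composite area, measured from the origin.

bottom flange: A = 260 × 32 = 8320.00, centroid at (130.00, 16.00).
web: A = 8 × 210 = 1680.00, centroid at (130.00, 137.00).
top flange: A = 150 × 12 = 1800.00, centroid at (130.00, 248.00).
ΣA = 11800.00 in², ΣAx̄ = 1534000.00 in³, ΣAȳ = 809680.00 in³.
x̄ = 1534000.00/11800.00 = 130.00 in; ȳ = 809680.00/11800.00 = 68.62 in.

x̄ = 130.00 in, ȳ = 68.62 in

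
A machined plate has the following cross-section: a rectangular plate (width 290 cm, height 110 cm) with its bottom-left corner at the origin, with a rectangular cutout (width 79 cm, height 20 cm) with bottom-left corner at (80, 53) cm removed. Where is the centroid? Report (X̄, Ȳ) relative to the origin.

plate: A = 290 × 110 = 31900.00, centroid at (145.00, 55.00).
hole: A = −(79 × 20) = -1580.00, centroid at (119.50, 63.00).
ΣA = 30320.00 cm², ΣAX̄ = 4436690.00 cm³, ΣAȲ = 1654960.00 cm³.
X̄ = 4436690.00/30320.00 = 146.33 cm; Ȳ = 1654960.00/30320.00 = 54.58 cm.

X̄ = 146.33 cm, Ȳ = 54.58 cm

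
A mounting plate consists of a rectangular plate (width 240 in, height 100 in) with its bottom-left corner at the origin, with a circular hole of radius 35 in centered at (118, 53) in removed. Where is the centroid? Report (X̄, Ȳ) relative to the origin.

plate: A = 240 × 100 = 24000.00, centroid at (120.00, 50.00).
hole: A = −π·35² = -3848.45, centroid at (118.00, 53.00).
ΣA = 20151.55 in²
ΣAX̄ = (24000.00)(120.00) + (-3848.45)(118.00) = 2425882.78 in³
ΣAȲ = (24000.00)(50.00) + (-3848.45)(53.00) = 996032.10 in³
X̄ = 2425882.78 / 20151.55 = 120.38 in
Ȳ = 996032.10 / 20151.55 = 49.43 in

X̄ = 120.38 in, Ȳ = 49.43 in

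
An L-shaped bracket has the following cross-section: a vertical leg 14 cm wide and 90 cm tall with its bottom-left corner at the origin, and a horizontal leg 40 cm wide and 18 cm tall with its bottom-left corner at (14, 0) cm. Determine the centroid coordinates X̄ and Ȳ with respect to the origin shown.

Part | A | x̄ᵢ | ȳᵢ | A·x̄ᵢ | A·ȳᵢ
vertical leg | 1260.00 | 7.00 | 45.00 | 8820.00 | 56700.00
horizontal leg | 720.00 | 34.00 | 9.00 | 24480.00 | 6480.00
Σ | 1980.00 |  |  | 33300.00 | 63180.00
X̄ = 33300.00 / 1980.00 = 16.82 cm
Ȳ = 63180.00 / 1980.00 = 31.91 cm

X̄ = 16.82 cm, Ȳ = 31.91 cm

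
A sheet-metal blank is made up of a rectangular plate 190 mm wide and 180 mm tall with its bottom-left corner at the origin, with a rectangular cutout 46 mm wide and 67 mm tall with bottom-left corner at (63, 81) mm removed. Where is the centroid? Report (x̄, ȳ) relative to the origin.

x̄ = 95.89 mm, ȳ = 87.57 mm

Part | A | x̄ᵢ | ȳᵢ | A·x̄ᵢ | A·ȳᵢ
plate | 34200.00 | 95.00 | 90.00 | 3249000.00 | 3078000.00
hole | -3082.00 | 86.00 | 114.50 | -265052.00 | -352889.00
Σ | 31118.00 |  |  | 2983948.00 | 2725111.00
x̄ = 2983948.00 / 31118.00 = 95.89 mm
ȳ = 2725111.00 / 31118.00 = 87.57 mm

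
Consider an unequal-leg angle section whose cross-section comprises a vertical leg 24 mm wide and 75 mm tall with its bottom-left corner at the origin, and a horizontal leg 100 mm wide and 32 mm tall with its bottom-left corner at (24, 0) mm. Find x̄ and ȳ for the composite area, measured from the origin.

vertical leg: A = 24 × 75 = 1800.00, centroid at (12.00, 37.50).
horizontal leg: A = 100 × 32 = 3200.00, centroid at (74.00, 16.00).
ΣA = 5000.00 mm², ΣAx̄ = 258400.00 mm³, ΣAȳ = 118700.00 mm³.
x̄ = 258400.00/5000.00 = 51.68 mm; ȳ = 118700.00/5000.00 = 23.74 mm.

x̄ = 51.68 mm, ȳ = 23.74 mm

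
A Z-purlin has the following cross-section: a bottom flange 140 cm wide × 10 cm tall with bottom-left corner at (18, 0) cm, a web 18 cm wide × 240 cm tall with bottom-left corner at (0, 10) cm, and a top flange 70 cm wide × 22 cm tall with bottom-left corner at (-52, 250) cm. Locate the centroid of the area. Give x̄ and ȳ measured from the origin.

x̄ = 18.72 cm, ȳ = 133.68 cm

bottom flange: A = 140 × 10 = 1400.00, centroid at (88.00, 5.00).
web: A = 18 × 240 = 4320.00, centroid at (9.00, 130.00).
top flange: A = 70 × 22 = 1540.00, centroid at (-17.00, 261.00).
ΣA = 7260.00 cm², ΣAx̄ = 135900.00 cm³, ΣAȳ = 970540.00 cm³.
x̄ = 135900.00/7260.00 = 18.72 cm; ȳ = 970540.00/7260.00 = 133.68 cm.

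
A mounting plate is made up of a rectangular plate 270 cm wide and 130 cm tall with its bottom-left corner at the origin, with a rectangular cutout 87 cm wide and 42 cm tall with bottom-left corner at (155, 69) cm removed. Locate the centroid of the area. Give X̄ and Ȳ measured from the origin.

X̄ = 127.62 cm, Ȳ = 62.10 cm

plate: A = 270 × 130 = 35100.00, centroid at (135.00, 65.00).
hole: A = −(87 × 42) = -3654.00, centroid at (198.50, 90.00).
ΣA = 31446.00 cm², ΣAX̄ = 4013181.00 cm³, ΣAȲ = 1952640.00 cm³.
X̄ = 4013181.00/31446.00 = 127.62 cm; Ȳ = 1952640.00/31446.00 = 62.10 cm.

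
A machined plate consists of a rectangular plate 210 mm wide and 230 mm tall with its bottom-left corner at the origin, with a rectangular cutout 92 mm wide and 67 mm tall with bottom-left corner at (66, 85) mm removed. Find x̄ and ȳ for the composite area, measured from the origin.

plate: A = 210 × 230 = 48300.00, centroid at (105.00, 115.00).
hole: A = −(92 × 67) = -6164.00, centroid at (112.00, 118.50).
ΣA = 42136.00 mm², ΣAx̄ = 4381132.00 mm³, ΣAȳ = 4824066.00 mm³.
x̄ = 4381132.00/42136.00 = 103.98 mm; ȳ = 4824066.00/42136.00 = 114.49 mm.

x̄ = 103.98 mm, ȳ = 114.49 mm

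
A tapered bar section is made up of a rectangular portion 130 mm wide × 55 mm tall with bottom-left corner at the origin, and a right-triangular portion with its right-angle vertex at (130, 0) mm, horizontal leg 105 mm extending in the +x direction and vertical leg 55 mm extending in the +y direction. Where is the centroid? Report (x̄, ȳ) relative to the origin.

Part | A | x̄ᵢ | ȳᵢ | A·x̄ᵢ | A·ȳᵢ
rectangular portion | 7150.00 | 65.00 | 27.50 | 464750.00 | 196625.00
triangular portion | 2887.50 | 165.00 | 18.33 | 476437.50 | 52937.50
Σ | 10037.50 |  |  | 941187.50 | 249562.50
x̄ = 941187.50 / 10037.50 = 93.77 mm
ȳ = 249562.50 / 10037.50 = 24.86 mm

x̄ = 93.77 mm, ȳ = 24.86 mm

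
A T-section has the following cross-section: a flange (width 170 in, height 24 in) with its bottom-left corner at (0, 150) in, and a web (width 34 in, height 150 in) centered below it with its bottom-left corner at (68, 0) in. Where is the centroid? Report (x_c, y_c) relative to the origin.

x_c = 85.00 in, y_c = 113.67 in

web: A = 34 × 150 = 5100.00, centroid at (85.00, 75.00).
flange: A = 170 × 24 = 4080.00, centroid at (85.00, 162.00).
ΣA = 9180.00 in²
ΣAx_c = (5100.00)(85.00) + (4080.00)(85.00) = 780300.00 in³
ΣAy_c = (5100.00)(75.00) + (4080.00)(162.00) = 1043460.00 in³
x_c = 780300.00 / 9180.00 = 85.00 in
y_c = 1043460.00 / 9180.00 = 113.67 in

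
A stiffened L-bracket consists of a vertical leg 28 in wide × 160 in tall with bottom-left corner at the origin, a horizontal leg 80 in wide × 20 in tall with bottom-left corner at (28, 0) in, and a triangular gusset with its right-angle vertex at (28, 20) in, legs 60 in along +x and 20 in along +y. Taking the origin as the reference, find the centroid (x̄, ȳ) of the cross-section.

vertical leg: A = 28 × 160 = 4480.00, centroid at (14.00, 80.00).
horizontal leg: A = 80 × 20 = 1600.00, centroid at (68.00, 10.00).
gusset: A = ½·60·20 = 600.00, centroid at (48.00, 26.67).
ΣA = 6680.00 in², ΣAx̄ = 200320.00 in³, ΣAȳ = 390400.00 in³.
x̄ = 200320.00/6680.00 = 29.99 in; ȳ = 390400.00/6680.00 = 58.44 in.

x̄ = 29.99 in, ȳ = 58.44 in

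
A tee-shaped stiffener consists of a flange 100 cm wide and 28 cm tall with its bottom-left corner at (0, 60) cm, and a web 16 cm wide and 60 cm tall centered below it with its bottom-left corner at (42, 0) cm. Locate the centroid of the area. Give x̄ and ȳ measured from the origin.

x̄ = 50.00 cm, ȳ = 62.77 cm

web: A = 16 × 60 = 960.00, centroid at (50.00, 30.00).
flange: A = 100 × 28 = 2800.00, centroid at (50.00, 74.00).
ΣA = 3760.00 cm²
ΣAx̄ = (960.00)(50.00) + (2800.00)(50.00) = 188000.00 cm³
ΣAȳ = (960.00)(30.00) + (2800.00)(74.00) = 236000.00 cm³
x̄ = 188000.00 / 3760.00 = 50.00 cm
ȳ = 236000.00 / 3760.00 = 62.77 cm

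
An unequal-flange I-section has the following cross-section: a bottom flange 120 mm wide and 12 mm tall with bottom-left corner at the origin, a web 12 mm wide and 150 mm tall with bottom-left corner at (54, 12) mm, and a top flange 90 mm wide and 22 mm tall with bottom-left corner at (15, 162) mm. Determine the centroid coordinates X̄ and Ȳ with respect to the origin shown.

bottom flange: A = 120 × 12 = 1440.00, centroid at (60.00, 6.00).
web: A = 12 × 150 = 1800.00, centroid at (60.00, 87.00).
top flange: A = 90 × 22 = 1980.00, centroid at (60.00, 173.00).
ΣA = 5220.00 mm², ΣAX̄ = 313200.00 mm³, ΣAȲ = 507780.00 mm³.
X̄ = 313200.00/5220.00 = 60.00 mm; Ȳ = 507780.00/5220.00 = 97.28 mm.

X̄ = 60.00 mm, Ȳ = 97.28 mm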